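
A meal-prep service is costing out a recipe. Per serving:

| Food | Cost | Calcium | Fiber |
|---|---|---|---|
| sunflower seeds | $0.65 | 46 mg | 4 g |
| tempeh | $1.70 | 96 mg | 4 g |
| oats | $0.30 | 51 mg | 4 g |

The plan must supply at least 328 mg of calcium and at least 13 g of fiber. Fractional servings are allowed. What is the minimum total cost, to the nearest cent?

Compare the cost at each extreme point of the feasible region.
sunflower seeds only: max(328/46, 13/4) = 7.13 servings → $4.63.
tempeh only: max(328/96, 13/4) = 3.417 servings → $5.81.
oats only: max(328/51, 13/4) = 6.431 servings → $1.93.
sunflower seeds + tempeh with both targets exact would need a negative amount; discard.
sunflower seeds + oats: the both-tight solution has a negative serving — not a feasible corner.
tempeh + oats with both targets exact would need a negative amount; discard.
The minimum over all feasible corners is $1.93.

$1.93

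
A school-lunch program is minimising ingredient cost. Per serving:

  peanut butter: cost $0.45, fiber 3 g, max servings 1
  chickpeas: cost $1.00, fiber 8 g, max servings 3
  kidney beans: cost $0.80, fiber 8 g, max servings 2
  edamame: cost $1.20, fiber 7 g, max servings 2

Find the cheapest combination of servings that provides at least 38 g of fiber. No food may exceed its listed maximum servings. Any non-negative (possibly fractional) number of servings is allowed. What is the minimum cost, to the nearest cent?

$4.35

Cost per g of fiber: kidney beans $0.1000, chickpeas $0.1250, peanut butter $0.1500, edamame $0.1714.
Take 2 servings of kidney beans: +16.0 g fiber for $1.60 (total $1.60, still need 22.0 g).
Take 2.75 servings of chickpeas: +22.0 g fiber for $2.75 (total $4.35, still need 0.0 g).
Filling from the cheapest source first is optimal under one linear minimum: $4.35.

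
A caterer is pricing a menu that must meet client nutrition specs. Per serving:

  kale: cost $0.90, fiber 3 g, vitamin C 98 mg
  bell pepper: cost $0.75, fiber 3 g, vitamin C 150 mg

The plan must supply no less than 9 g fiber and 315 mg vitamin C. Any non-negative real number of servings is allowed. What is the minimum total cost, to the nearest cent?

$2.25

For a min-cost LP with two ≥-constraints, a basic feasible solution has at most two positive variables.
kale only: max(9/3, 315/98) = 3.214 servings → $2.89.
bell pepper only: max(9/3, 315/150) = 3 servings → $2.25.
kale + bell pepper with both tight: 2.596 servings and 0.4038 servings → $2.64.
Cheapest feasible corner: $2.25.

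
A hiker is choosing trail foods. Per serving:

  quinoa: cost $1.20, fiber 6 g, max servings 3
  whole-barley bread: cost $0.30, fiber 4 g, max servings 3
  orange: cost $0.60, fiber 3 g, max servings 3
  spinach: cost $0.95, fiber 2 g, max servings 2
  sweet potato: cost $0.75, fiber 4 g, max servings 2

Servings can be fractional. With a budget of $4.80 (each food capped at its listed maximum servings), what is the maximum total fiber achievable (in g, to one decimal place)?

Fiber per dollar: whole-barley bread 13.33, sweet potato 5.333, quinoa 5, orange 5, spinach 2.105.
Take 3 servings of whole-barley bread: spends $0.90, +12.0 g fiber (running total 12.0 g).
Take 2 servings of sweet potato: spends $1.50, +8.0 g fiber (running total 20.0 g).
Take 2 servings of quinoa: spends $2.40, +12.0 g fiber (running total 32.0 g).
Greedy by best ratio exhausts the cost allowance optimally: 32.0 g.

32.0 g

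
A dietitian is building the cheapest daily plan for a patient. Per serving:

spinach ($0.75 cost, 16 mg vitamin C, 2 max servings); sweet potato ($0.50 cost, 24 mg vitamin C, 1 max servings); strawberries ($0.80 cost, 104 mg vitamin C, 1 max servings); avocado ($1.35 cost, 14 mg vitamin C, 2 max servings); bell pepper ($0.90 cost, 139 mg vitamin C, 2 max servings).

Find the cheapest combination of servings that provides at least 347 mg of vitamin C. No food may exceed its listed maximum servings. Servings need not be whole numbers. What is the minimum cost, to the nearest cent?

Cost per mg of vitamin C: bell pepper $0.0065, strawberries $0.0077, sweet potato $0.0208, spinach $0.0469, avocado $0.0964.
Take 2 servings of bell pepper: +278.0 mg vitamin C for $1.80 (total $1.80, still need 69.0 mg).
Take 0.6635 servings of strawberries: +69.0 mg vitamin C for $0.53 (total $2.33, still need 0.0 mg).
Greedy by cheapest-per-mg is optimal for a single linear constraint, so the minimum cost is $2.33.

$2.33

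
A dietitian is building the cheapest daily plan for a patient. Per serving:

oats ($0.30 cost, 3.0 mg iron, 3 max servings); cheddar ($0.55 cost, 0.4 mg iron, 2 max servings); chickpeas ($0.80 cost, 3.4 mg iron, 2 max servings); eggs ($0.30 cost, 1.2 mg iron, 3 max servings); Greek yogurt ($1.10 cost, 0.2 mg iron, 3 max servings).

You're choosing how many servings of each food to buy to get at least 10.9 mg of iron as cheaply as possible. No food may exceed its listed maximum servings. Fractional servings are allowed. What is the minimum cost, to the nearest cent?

$1.35

Cost per mg of iron: oats $0.1000, chickpeas $0.2353, eggs $0.2500, cheddar $1.3750, Greek yogurt $5.5000.
Take 3 servings of oats: +9.0 mg iron for $0.90 (total $0.90, still need 1.9 mg).
Take 0.5588 servings of chickpeas: +1.9 mg iron for $0.45 (total $1.35, still need 0.0 mg).
Greedy by cheapest-per-mg is optimal for a single linear constraint, so the minimum cost is $1.35.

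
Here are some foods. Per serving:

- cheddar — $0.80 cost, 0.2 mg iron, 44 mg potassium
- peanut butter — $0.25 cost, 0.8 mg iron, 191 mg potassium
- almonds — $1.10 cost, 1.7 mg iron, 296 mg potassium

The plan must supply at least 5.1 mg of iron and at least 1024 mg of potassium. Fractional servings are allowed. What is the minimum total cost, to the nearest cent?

$1.59

Minimising a linear cost over {iron ≥ 5.1, potassium ≥ 1024, servings ≥ 0} — the optimum is at a vertex, using one or two foods.
cheddar only: max(5.1/0.2, 1024/44) = 25.5 servings → $20.40.
peanut butter only: max(5.1/0.8, 1024/191) = 6.375 servings → $1.59.
almonds only: max(5.1/1.7, 1024/296) = 3.459 servings → $3.81.
cheddar + peanut butter: the both-tight solution has a negative serving — not a feasible corner.
cheddar + almonds with both tight: 14.82 servings and 1.256 servings → $13.24.
peanut butter + almonds with both tight: 2.63 servings and 1.762 servings → $2.60.
So the least-cost plan costs $1.59.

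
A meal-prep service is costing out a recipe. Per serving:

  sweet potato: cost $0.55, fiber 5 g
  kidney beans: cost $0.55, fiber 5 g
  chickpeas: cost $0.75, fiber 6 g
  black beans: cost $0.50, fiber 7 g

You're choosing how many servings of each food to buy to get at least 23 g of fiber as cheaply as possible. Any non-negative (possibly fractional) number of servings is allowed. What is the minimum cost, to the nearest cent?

$1.64

Cost per g of fiber: black beans $0.0714, sweet potato $0.1100, kidney beans $0.1100, chickpeas $0.1250.
With no serving limits, use only black beans: 23 g / 7 g = 3.286 servings × $0.50 = $1.64.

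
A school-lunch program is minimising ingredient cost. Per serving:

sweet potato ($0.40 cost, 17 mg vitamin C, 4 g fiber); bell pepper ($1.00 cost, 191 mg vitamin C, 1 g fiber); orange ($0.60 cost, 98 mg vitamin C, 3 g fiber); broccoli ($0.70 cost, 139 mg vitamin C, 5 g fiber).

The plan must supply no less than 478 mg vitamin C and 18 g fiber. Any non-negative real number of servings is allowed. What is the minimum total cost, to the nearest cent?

Two binding constraints pin down two serving amounts, so the optimal mix uses at most two foods. The candidates are each food alone (scaled to the tighter of vitamin C/fiber) and each pair with both constraints tight.
sweet potato only: max(478/17, 18/4) = 28.12 servings → $11.25.
bell pepper only: max(478/191, 18/1) = 18 servings → $18.00.
orange only: max(478/98, 18/3) = 6 servings → $3.60.
broccoli only: max(478/139, 18/5) = 3.6 servings → $2.52.
sweet potato + bell pepper with both tight: 3.963 servings and 2.15 servings → $3.73.
sweet potato + orange with both tight: 0.9677 servings and 4.71 servings → $3.21.
sweet potato + broccoli with both tight: 0.2378 servings and 3.41 servings → $2.48.
bell pepper + orange with both targets exact would need a negative amount; discard.
bell pepper + broccoli: the both-tight solution has a negative serving — not a feasible corner.
orange + broccoli: intersection lies outside the first quadrant.
So the least-cost plan costs $2.48.

$2.48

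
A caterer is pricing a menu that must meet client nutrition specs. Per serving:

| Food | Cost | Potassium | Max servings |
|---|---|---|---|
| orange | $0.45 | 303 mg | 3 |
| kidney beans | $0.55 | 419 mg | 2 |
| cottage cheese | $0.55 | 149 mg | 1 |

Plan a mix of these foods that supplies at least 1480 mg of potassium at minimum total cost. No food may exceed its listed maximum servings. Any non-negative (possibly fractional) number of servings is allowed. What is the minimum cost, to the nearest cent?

Cost per mg of potassium: kidney beans $0.0013, orange $0.0015, cottage cheese $0.0037.
Take 2 servings of kidney beans: +838.0 mg potassium for $1.10 (total $1.10, still need 642.0 mg).
Take 2.119 servings of orange: +642.0 mg potassium for $0.95 (total $2.05, still need 0.0 mg).
Filling from the cheapest source first is optimal under one linear minimum: $2.05.

$2.05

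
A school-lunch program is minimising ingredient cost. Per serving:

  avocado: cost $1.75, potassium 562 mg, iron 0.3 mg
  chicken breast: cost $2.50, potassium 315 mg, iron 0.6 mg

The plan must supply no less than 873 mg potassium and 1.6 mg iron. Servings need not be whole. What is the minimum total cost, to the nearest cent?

At the optimum either one food covers both requirements or two foods hit both targets exactly; no other combination can be cheaper.
avocado only: max(873/562, 1.6/0.3) = 5.333 servings → $9.33.
chicken breast only: max(873/315, 1.6/0.6) = 2.771 servings → $6.93.
avocado + chicken breast with both tight: 0.08158 servings and 2.626 servings → $6.71.
The minimum over all feasible corners is $6.71.

$6.71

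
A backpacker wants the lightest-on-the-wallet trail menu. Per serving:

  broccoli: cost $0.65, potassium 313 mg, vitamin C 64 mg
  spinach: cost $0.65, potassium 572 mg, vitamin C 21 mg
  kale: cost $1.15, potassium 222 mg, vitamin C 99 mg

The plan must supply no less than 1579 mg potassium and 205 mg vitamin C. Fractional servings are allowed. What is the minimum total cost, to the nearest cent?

$2.62

broccoli only: max(1579/313, 205/64) = 5.045 servings → $3.28.
spinach only: max(1579/572, 205/21) = 9.762 servings → $6.35.
kale only: max(1579/222, 205/99) = 7.113 servings → $8.18.
broccoli + spinach with both tight: 2.8 servings and 1.228 servings → $2.62.
broccoli + kale with both targets exact would need a negative amount; discard.
spinach + kale with both tight: 2.132 servings and 1.618 servings → $3.25.
Cheapest feasible corner: $2.62.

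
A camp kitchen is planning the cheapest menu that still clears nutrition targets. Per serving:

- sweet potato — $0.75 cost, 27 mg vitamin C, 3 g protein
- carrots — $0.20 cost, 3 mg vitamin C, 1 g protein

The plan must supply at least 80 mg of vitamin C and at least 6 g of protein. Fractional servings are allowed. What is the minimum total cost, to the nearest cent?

Minimising a linear cost over {vitamin C ≥ 80, protein ≥ 6, servings ≥ 0} — the optimum is at a vertex, using one or two foods.
sweet potato only: max(80/27, 6/3) = 2.963 servings → $2.22.
carrots only: max(80/3, 6/1) = 26.67 servings → $5.33.
sweet potato + carrots: intersection lies outside the first quadrant.
Cheapest feasible corner: $2.22.

$2.22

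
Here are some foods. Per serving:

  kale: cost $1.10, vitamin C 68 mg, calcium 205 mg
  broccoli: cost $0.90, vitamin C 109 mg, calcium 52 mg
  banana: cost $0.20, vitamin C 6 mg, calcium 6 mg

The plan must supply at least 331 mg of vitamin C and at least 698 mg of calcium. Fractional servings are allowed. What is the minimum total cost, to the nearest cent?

This is a tiny linear program; its minimum lies at a vertex of the feasible set. List the vertices and price them.
kale only: max(331/68, 698/205) = 4.868 servings → $5.35.
broccoli only: max(331/109, 698/52) = 13.42 servings → $12.08.
banana only: max(331/6, 698/6) = 116.3 servings → $23.27.
kale + broccoli with both tight: 3.13 servings and 1.084 servings → $4.42.
kale + banana with both tight: 2.679 servings and 24.81 servings → $7.91.
broccoli + banana: intersection lies outside the first quadrant.
So the least-cost plan costs $4.42.

$4.42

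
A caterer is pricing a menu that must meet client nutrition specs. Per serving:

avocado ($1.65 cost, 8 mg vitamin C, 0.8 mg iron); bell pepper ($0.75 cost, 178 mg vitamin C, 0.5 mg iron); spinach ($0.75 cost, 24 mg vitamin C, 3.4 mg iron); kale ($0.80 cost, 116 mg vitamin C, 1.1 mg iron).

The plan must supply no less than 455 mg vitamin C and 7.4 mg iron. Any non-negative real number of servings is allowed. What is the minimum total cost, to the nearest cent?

At the optimum either one food covers both requirements or two foods hit both targets exactly; no other combination can be cheaper.
avocado only: max(455/8, 7.4/0.8) = 56.88 servings → $93.84.
bell pepper only: max(455/178, 7.4/0.5) = 14.8 servings → $11.10.
spinach only: max(455/24, 7.4/3.4) = 18.96 servings → $14.22.
kale only: max(455/116, 7.4/1.1) = 6.727 servings → $5.38.
avocado + bell pepper with both tight: 7.874 servings and 2.202 servings → $14.64.
avocado + spinach with both targets exact would need a negative amount; discard.
avocado + kale with both tight: 4.261 servings and 3.629 servings → $9.93.
bell pepper + spinach with both tight: 2.308 servings and 1.837 servings → $3.11.
bell pepper + kale: intersection lies outside the first quadrant.
spinach + kale with both tight: 0.9726 servings and 3.721 servings → $3.71.
Cheapest feasible corner: $3.11.

$3.11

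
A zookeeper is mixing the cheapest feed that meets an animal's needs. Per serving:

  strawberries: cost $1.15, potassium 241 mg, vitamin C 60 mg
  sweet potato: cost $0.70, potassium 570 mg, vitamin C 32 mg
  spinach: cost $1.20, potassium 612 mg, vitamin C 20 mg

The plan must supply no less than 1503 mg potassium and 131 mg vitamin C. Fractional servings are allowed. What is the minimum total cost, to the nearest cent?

With two linear requirements the optimum uses one or two foods; enumerate the corners.
strawberries only: max(1503/241, 131/60) = 6.237 servings → $7.17.
sweet potato only: max(1503/570, 131/32) = 4.094 servings → $2.87.
spinach only: max(1503/612, 131/20) = 6.55 servings → $7.86.
strawberries + sweet potato with both tight: 1.003 servings and 2.213 servings → $2.70.
strawberries + spinach with both tight: 1.571 servings and 1.837 servings → $4.01.
sweet potato + spinach: the both-tight solution has a negative serving — not a feasible corner.
The minimum over all feasible corners is $2.70.

$2.70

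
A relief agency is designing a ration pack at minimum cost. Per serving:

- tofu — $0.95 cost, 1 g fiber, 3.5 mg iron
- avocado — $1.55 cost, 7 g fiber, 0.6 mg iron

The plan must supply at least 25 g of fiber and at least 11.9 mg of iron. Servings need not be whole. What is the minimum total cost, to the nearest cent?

$7.62

tofu only: max(25/1, 11.9/3.5) = 25 servings → $23.75.
avocado only: max(25/7, 11.9/0.6) = 19.83 servings → $30.74.
tofu + avocado with both tight: 2.858 servings and 3.163 servings → $7.62.
The minimum over all feasible corners is $7.62.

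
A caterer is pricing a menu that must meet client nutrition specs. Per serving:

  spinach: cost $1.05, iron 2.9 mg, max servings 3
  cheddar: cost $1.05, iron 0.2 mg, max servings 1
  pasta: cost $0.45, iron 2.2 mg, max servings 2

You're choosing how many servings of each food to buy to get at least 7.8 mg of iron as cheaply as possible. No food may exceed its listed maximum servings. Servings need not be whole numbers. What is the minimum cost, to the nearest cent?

Cost per mg of iron: pasta $0.2045, spinach $0.3621, cheddar $5.2500.
Take 2 servings of pasta: +4.4 mg iron for $0.90 (total $0.90, still need 3.4 mg).
Take 1.172 servings of spinach: +3.4 mg iron for $1.23 (total $2.13, still need 0.0 mg).
Filling from the cheapest source first is optimal under one linear minimum: $2.13.

$2.13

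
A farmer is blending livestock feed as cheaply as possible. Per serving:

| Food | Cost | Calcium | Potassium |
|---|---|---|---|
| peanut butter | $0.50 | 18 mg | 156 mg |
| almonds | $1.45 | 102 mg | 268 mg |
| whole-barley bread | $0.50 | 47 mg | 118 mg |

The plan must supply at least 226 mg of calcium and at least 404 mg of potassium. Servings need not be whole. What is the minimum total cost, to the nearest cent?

Check every corner: each single food scaled to meet both minima, and each pair solved so both constraints bind.
peanut butter only: max(226/18, 404/156) = 12.56 servings → $6.28.
almonds only: max(226/102, 404/268) = 2.216 servings → $3.21.
whole-barley bread only: max(226/47, 404/118) = 4.809 servings → $2.40.
peanut butter + almonds: intersection lies outside the first quadrant.
peanut butter + whole-barley bread: the both-tight solution has a negative serving — not a feasible corner.
almonds + whole-barley bread: intersection lies outside the first quadrant.
The minimum over all feasible corners is $2.40.

$2.40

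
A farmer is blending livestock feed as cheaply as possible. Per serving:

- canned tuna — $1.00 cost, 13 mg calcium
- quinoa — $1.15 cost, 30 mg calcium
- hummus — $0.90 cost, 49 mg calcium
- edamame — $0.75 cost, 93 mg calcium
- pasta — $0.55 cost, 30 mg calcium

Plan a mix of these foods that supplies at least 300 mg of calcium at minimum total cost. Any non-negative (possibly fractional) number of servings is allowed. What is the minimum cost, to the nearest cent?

Cost per mg of calcium: edamame $0.0081, pasta $0.0183, hummus $0.0184, quinoa $0.0383, canned tuna $0.0769.
With no serving limits, use only edamame: 300 mg / 93 mg = 3.226 servings × $0.75 = $2.42.

$2.42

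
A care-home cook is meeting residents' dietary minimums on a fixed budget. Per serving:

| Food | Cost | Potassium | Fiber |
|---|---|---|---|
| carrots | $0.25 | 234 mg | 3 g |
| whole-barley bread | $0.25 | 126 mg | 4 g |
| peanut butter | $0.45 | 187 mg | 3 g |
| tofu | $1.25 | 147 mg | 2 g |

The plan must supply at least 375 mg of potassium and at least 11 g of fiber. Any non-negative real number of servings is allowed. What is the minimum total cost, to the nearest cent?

$0.70

A basic optimal solution has at most two foods positive. Try each food alone and each pair with both targets met exactly.
carrots only: max(375/234, 11/3) = 3.667 servings → $0.92.
whole-barley bread only: max(375/126, 11/4) = 2.976 servings → $0.74.
peanut butter only: max(375/187, 11/3) = 3.667 servings → $1.65.
tofu only: max(375/147, 11/2) = 5.5 servings → $6.88.
carrots + whole-barley bread with both tight: 0.2043 servings and 2.597 servings → $0.70.
carrots + peanut butter: the both-tight solution has a negative serving — not a feasible corner.
carrots + tofu with both targets exact would need a negative amount; discard.
whole-barley bread + peanut butter with both tight: 2.519 servings and 0.3081 servings → $0.77.
whole-barley bread + tofu with both tight: 2.58 servings and 0.3393 servings → $1.07.
peanut butter + tofu: intersection lies outside the first quadrant.
Cheapest feasible corner: $0.70.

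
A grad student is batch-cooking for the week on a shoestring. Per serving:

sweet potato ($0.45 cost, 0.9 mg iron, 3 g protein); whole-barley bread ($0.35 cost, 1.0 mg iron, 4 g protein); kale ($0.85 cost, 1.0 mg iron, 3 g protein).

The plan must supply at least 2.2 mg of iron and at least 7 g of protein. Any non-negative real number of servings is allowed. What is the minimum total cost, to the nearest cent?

An LP optimum is at a vertex; with two nutrient constraints at most two foods are used. Check each candidate.
sweet potato only: max(2.2/0.9, 7/3) = 2.444 servings → $1.10.
whole-barley bread only: max(2.2/1.0, 7/4) = 2.2 servings → $0.77.
kale only: max(2.2/1.0, 7/3) = 2.333 servings → $1.98.
sweet potato + whole-barley bread: the both-tight solution has a negative serving — not a feasible corner.
sweet potato + kale with both tight: 1.333 servings and 1 serving → $1.45.
whole-barley bread + kale with both tight: 0.4 servings and 1.8 servings → $1.67.
The minimum over all feasible corners is $0.77.

$0.77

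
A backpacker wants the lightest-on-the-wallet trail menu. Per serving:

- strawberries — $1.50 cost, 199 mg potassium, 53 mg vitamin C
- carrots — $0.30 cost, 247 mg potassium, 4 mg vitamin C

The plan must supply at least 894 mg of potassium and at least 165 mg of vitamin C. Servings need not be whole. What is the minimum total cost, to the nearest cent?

$4.89

A basic optimal solution has at most two foods positive. Try each food alone and each pair with both targets met exactly.
strawberries only: max(894/199, 165/53) = 4.492 servings → $6.74.
carrots only: max(894/247, 165/4) = 41.25 servings → $12.38.
strawberries + carrots with both tight: 3.024 servings and 1.183 servings → $4.89.
So the least-cost plan costs $4.89.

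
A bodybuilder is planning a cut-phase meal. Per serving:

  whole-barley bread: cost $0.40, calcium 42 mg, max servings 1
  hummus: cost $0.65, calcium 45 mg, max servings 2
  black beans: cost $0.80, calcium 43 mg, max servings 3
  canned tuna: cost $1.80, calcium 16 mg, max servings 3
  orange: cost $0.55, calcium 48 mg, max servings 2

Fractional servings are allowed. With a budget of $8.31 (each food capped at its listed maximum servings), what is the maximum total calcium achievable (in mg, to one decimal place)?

384.6 mg

Calcium per dollar: whole-barley bread 105, orange 87.27, hummus 69.23, black beans 53.75, canned tuna 8.889.
Take 1 serving of whole-barley bread: spends $0.40, +42.0 mg calcium (running total 42.0 mg).
Take 2 servings of orange: spends $1.10, +96.0 mg calcium (running total 138.0 mg).
Take 2 servings of hummus: spends $1.30, +90.0 mg calcium (running total 228.0 mg).
Take 3 servings of black beans: spends $2.40, +129.0 mg calcium (running total 357.0 mg).
Take 1.728 servings of canned tuna: spends $3.11, +27.6 mg calcium (running total 384.6 mg).
Filling greedily by calcium-per-dollar is optimal for one linear limit, giving 384.6 mg.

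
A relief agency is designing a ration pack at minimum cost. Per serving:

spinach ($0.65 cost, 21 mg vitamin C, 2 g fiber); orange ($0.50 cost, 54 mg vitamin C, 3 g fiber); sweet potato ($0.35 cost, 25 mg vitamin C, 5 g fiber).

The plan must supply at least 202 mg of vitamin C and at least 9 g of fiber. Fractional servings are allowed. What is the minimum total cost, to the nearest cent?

$1.87

This is a tiny linear program; its minimum lies at a vertex of the feasible set. List the vertices and price them.
spinach only: max(202/21, 9/2) = 9.619 servings → $6.25.
orange only: max(202/54, 9/3) = 3.741 servings → $1.87.
sweet potato only: max(202/25, 9/5) = 8.08 servings → $2.83.
spinach + orange: intersection lies outside the first quadrant.
spinach + sweet potato with both targets exact would need a negative amount; discard.
orange + sweet potato: the both-tight solution has a negative serving — not a feasible corner.
The minimum over all feasible corners is $1.87.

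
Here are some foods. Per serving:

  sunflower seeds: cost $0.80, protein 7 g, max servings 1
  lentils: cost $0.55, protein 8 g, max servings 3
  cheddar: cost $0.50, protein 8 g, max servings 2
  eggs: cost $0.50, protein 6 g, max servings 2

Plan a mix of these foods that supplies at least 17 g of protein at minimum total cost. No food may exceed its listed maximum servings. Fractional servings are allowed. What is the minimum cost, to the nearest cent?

Cost per g of protein: cheddar $0.0625, lentils $0.0688, eggs $0.0833, sunflower seeds $0.1143.
Take 2 servings of cheddar: +16.0 g protein for $1.00 (total $1.00, still need 1.0 g).
Take 0.125 servings of lentils: +1.0 g protein for $0.07 (total $1.07, still need 0.0 g).
Greedy by cheapest-per-g is optimal for a single linear constraint, so the minimum cost is $1.07.

$1.07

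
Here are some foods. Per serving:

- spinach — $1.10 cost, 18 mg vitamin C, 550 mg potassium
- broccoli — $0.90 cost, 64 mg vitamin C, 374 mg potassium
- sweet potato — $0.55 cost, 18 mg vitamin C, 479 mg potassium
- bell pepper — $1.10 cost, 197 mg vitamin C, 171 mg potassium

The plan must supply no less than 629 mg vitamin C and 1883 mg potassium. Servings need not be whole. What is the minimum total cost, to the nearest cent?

With two linear requirements the optimum uses one or two foods; enumerate the corners.
spinach only: max(629/18, 1883/550) = 34.94 servings → $38.44.
broccoli only: max(629/64, 1883/374) = 9.828 servings → $8.85.
sweet potato only: max(629/18, 1883/479) = 34.94 servings → $19.22.
bell pepper only: max(629/197, 1883/171) = 11.01 servings → $12.11.
spinach + broccoli: intersection lies outside the first quadrant.
spinach + sweet potato with both targets exact would need a negative amount; discard.
spinach + bell pepper with both tight: 2.502 servings and 2.964 servings → $6.01.
broccoli + sweet potato: intersection lies outside the first quadrant.
broccoli + bell pepper with both tight: 4.199 servings and 1.829 servings → $5.79.
sweet potato + bell pepper with both tight: 2.885 servings and 2.929 servings → $4.81.
So the least-cost plan costs $4.81.

$4.81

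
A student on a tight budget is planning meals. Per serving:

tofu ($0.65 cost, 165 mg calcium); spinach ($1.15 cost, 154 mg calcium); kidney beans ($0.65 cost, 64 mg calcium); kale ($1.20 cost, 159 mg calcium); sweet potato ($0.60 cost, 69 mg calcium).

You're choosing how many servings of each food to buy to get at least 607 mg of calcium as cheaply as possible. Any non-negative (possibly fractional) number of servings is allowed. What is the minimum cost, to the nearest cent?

$2.39

Cost per mg of calcium: tofu $0.0039, spinach $0.0075, kale $0.0075, sweet potato $0.0087, kidney beans $0.0102.
With no serving limits, use only tofu: 607 mg / 165 mg = 3.679 servings × $0.65 = $2.39.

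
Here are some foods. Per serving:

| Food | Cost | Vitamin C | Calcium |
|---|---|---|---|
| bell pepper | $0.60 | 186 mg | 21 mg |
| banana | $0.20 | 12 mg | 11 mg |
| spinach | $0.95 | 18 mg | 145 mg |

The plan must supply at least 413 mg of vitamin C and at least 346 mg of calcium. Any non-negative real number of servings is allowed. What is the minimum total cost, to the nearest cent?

$3.20

Compare the cost at each extreme point of the feasible region.
bell pepper only: max(413/186, 346/21) = 16.48 servings → $9.89.
banana only: max(413/12, 346/11) = 34.42 servings → $6.88.
spinach only: max(413/18, 346/145) = 22.94 servings → $21.80.
bell pepper + banana with both tight: 0.2179 servings and 31.04 servings → $6.34.
bell pepper + spinach with both tight: 2.018 servings and 2.094 servings → $3.20.
banana + spinach: intersection lies outside the first quadrant.
Cheapest feasible corner: $3.20.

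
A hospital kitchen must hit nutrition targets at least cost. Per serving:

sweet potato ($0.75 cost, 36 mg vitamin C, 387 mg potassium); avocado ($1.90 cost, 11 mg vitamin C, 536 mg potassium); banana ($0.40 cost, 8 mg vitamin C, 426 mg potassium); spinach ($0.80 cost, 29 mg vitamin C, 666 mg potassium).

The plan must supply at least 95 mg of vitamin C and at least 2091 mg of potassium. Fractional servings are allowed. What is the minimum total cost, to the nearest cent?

$2.57

With two linear requirements the optimum uses one or two foods; enumerate the corners.
sweet potato only: max(95/36, 2091/387) = 5.403 servings → $4.05.
avocado only: max(95/11, 2091/536) = 8.636 servings → $16.41.
banana only: max(95/8, 2091/426) = 11.88 servings → $4.75.
spinach only: max(95/29, 2091/666) = 3.276 servings → $2.62.
sweet potato + avocado with both tight: 1.856 servings and 2.561 servings → $6.26.
sweet potato + banana with both tight: 1.94 servings and 3.146 servings → $2.71.
sweet potato + spinach with both tight: 0.2063 servings and 3.02 servings → $2.57.
avocado + banana: intersection lies outside the first quadrant.
avocado + spinach: intersection lies outside the first quadrant.
banana + spinach: the both-tight solution has a negative serving — not a feasible corner.
Cheapest feasible corner: $2.57.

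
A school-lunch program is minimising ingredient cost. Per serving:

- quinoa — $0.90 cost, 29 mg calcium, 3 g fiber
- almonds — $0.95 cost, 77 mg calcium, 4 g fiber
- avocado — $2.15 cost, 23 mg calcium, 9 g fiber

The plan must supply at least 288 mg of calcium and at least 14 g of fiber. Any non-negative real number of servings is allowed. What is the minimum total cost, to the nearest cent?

$3.55

quinoa only: max(288/29, 14/3) = 9.931 servings → $8.94.
almonds only: max(288/77, 14/4) = 3.74 servings → $3.55.
avocado only: max(288/23, 14/9) = 12.52 servings → $26.92.
quinoa + almonds: intersection lies outside the first quadrant.
quinoa + avocado: the both-tight solution has a negative serving — not a feasible corner.
almonds + avocado: the both-tight solution has a negative serving — not a feasible corner.
The minimum over all feasible corners is $3.55.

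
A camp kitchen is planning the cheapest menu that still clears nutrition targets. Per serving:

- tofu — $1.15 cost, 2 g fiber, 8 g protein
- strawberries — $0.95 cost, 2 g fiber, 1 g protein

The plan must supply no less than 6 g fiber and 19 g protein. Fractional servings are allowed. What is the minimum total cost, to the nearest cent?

$3.31

For a min-cost LP with two ≥-constraints, a basic feasible solution has at most two positive variables.
tofu only: max(6/2, 19/8) = 3 servings → $3.45.
strawberries only: max(6/2, 19/1) = 19 servings → $18.05.
tofu + strawberries with both tight: 2.286 servings and 0.7143 servings → $3.31.
So the least-cost plan costs $3.31.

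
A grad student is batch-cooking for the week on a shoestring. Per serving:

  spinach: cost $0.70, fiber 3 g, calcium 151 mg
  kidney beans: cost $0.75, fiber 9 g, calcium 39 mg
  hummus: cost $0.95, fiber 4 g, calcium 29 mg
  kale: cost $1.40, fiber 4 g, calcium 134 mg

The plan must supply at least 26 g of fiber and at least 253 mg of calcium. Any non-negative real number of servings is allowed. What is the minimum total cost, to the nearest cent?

Minimising a linear cost over {fiber ≥ 26, calcium ≥ 253, servings ≥ 0} — the optimum is at a vertex, using one or two foods.
spinach only: max(26/3, 253/151) = 8.667 servings → $6.07.
kidney beans only: max(26/9, 253/39) = 6.487 servings → $4.87.
hummus only: max(26/4, 253/29) = 8.724 servings → $8.29.
kale only: max(26/4, 253/134) = 6.5 servings → $9.10.
spinach + kidney beans with both tight: 1.017 servings and 2.55 servings → $2.62.
spinach + hummus with both tight: 0.499 servings and 6.126 servings → $6.17.
spinach + kale: intersection lies outside the first quadrant.
kidney beans + hummus: the both-tight solution has a negative serving — not a feasible corner.
kidney beans + kale with both tight: 2.354 servings and 1.203 servings → $3.45.
hummus + kale with both tight: 5.886 servings and 0.6143 servings → $6.45.
Cheapest feasible corner: $2.62.

$2.62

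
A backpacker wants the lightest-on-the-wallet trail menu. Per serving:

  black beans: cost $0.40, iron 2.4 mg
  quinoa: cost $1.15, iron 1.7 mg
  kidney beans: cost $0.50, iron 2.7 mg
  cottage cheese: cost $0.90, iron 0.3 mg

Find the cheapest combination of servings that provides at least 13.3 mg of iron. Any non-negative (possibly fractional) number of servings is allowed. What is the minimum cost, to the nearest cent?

$2.22

Cost per mg of iron: black beans $0.1667, kidney beans $0.1852, quinoa $0.6765, cottage cheese $3.0000.
With no serving limits, use only black beans: 13.3 mg / 2.4 mg = 5.542 servings × $0.40 = $2.22.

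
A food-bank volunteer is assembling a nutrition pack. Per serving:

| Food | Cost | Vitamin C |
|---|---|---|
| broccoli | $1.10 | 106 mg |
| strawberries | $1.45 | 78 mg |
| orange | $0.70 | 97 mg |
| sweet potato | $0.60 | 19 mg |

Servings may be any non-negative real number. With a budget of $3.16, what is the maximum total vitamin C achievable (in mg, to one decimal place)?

437.9 mg

Vitamin C per dollar: orange 138.6, broccoli 96.36, strawberries 53.79, sweet potato 31.67.
With no serving limits, spend the whole cost allowance on orange: $3.16 / $0.70 × 97 mg = 437.9 mg.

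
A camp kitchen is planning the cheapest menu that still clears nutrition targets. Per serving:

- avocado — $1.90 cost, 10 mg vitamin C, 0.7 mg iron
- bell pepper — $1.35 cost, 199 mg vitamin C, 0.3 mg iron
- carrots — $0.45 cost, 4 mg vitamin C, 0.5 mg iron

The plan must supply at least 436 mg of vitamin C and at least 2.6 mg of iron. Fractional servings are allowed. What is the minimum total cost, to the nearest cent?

$4.62

avocado only: max(436/10, 2.6/0.7) = 43.6 servings → $82.84.
bell pepper only: max(436/199, 2.6/0.3) = 8.667 servings → $11.70.
carrots only: max(436/4, 2.6/0.5) = 109 servings → $49.05.
avocado + bell pepper with both tight: 2.836 servings and 2.048 servings → $8.15.
avocado + carrots: the both-tight solution has a negative serving — not a feasible corner.
bell pepper + carrots with both tight: 2.112 servings and 3.933 servings → $4.62.
The minimum over all feasible corners is $4.62.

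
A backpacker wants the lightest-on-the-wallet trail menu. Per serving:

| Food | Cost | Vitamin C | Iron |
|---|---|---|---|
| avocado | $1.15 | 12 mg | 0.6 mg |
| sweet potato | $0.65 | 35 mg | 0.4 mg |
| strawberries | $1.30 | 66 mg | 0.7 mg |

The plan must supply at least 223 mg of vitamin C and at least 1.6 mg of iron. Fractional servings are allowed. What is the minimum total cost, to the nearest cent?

$4.14

A basic optimal solution has at most two foods positive. Try each food alone and each pair with both targets met exactly.
avocado only: max(223/12, 1.6/0.6) = 18.58 servings → $21.37.
sweet potato only: max(223/35, 1.6/0.4) = 6.371 servings → $4.14.
strawberries only: max(223/66, 1.6/0.7) = 3.379 servings → $4.39.
avocado + sweet potato: the both-tight solution has a negative serving — not a feasible corner.
avocado + strawberries with both targets exact would need a negative amount; discard.
sweet potato + strawberries with both targets exact would need a negative amount; discard.
So the least-cost plan costs $4.14.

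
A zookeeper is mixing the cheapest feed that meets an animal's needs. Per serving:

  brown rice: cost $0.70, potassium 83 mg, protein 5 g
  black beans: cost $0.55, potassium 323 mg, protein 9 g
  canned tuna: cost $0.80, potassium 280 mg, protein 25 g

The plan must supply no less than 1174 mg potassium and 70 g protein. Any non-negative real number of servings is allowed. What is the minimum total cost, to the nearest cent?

brown rice only: max(1174/83, 70/5) = 14.14 servings → $9.90.
black beans only: max(1174/323, 70/9) = 7.778 servings → $4.28.
canned tuna only: max(1174/280, 70/25) = 4.193 servings → $3.35.
brown rice + black beans with both tight: 13.88 servings and 0.06912 servings → $9.75.
brown rice + canned tuna: intersection lies outside the first quadrant.
black beans + canned tuna with both tight: 1.755 servings and 2.168 servings → $2.70.
So the least-cost plan costs $2.70.

$2.70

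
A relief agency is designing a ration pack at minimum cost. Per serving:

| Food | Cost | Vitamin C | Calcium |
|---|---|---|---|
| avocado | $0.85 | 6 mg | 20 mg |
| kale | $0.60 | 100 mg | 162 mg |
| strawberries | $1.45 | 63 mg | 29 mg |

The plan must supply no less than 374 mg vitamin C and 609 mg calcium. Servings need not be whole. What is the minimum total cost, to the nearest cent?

This is a tiny linear program; its minimum lies at a vertex of the feasible set. List the vertices and price them.
avocado only: max(374/6, 609/20) = 62.33 servings → $52.98.
kale only: max(374/100, 609/162) = 3.759 servings → $2.26.
strawberries only: max(374/63, 609/29) = 21 servings → $30.45.
avocado + kale with both tight: 0.3035 servings and 3.722 servings → $2.49.
avocado + strawberries with both tight: 25.34 servings and 3.523 servings → $26.65.
kale + strawberries with both targets exact would need a negative amount; discard.
Cheapest feasible corner: $2.26.

$2.26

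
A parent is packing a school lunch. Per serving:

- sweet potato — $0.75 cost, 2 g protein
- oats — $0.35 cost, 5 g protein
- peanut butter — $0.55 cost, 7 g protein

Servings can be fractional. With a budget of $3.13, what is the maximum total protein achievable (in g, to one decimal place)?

44.7 g

Protein per dollar: oats 14.29, peanut butter 12.73, sweet potato 2.667.
With no serving limits, spend the whole cost allowance on oats: $3.13 / $0.35 × 5 g = 44.7 g.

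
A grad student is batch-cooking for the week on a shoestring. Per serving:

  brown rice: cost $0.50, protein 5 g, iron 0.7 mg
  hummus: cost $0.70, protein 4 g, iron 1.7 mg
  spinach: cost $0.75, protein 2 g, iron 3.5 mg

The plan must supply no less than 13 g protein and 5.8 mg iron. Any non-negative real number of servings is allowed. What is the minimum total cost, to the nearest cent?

With two linear requirements the optimum uses one or two foods; enumerate the corners.
brown rice only: max(13/5, 5.8/0.7) = 8.286 servings → $4.14.
hummus only: max(13/4, 5.8/1.7) = 3.412 servings → $2.39.
spinach only: max(13/2, 5.8/3.5) = 6.5 servings → $4.88.
brown rice + hummus: intersection lies outside the first quadrant.
brown rice + spinach with both tight: 2.106 servings and 1.236 servings → $1.98.
hummus + spinach with both tight: 3.198 servings and 0.1038 servings → $2.32.
Cheapest feasible corner: $1.98.

$1.98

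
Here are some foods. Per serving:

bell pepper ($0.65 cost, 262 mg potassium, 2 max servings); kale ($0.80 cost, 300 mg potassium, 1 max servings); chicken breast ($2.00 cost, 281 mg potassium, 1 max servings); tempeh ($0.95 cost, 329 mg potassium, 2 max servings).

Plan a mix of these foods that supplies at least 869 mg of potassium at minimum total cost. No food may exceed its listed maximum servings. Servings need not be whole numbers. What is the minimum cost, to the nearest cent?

$2.23

Cost per mg of potassium: bell pepper $0.0025, kale $0.0027, tempeh $0.0029, chicken breast $0.0071.
Take 2 servings of bell pepper: +524.0 mg potassium for $1.30 (total $1.30, still need 345.0 mg).
Take 1 serving of kale: +300.0 mg potassium for $0.80 (total $2.10, still need 45.0 mg).
Take 0.1368 servings of tempeh: +45.0 mg potassium for $0.13 (total $2.23, still need 0.0 mg).
Greedy by cheapest-per-mg is optimal for a single linear constraint, so the minimum cost is $2.23.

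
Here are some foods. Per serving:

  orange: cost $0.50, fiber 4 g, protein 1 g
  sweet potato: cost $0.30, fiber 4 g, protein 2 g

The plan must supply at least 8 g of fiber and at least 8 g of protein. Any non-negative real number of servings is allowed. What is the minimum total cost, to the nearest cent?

$1.20

Check every corner: each single food scaled to meet both minima, and each pair solved so both constraints bind.
orange only: max(8/4, 8/1) = 8 servings → $4.00.
sweet potato only: max(8/4, 8/2) = 4 servings → $1.20.
orange + sweet potato: the both-tight solution has a negative serving — not a feasible corner.
Cheapest feasible corner: $1.20.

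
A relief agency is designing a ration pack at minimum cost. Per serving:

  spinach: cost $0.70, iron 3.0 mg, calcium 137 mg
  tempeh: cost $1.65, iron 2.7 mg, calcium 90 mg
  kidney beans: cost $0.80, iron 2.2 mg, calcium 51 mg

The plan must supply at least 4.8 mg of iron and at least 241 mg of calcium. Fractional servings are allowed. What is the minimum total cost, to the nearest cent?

$1.23

spinach only: max(4.8/3.0, 241/137) = 1.759 servings → $1.23.
tempeh only: max(4.8/2.7, 241/90) = 2.678 servings → $4.42.
kidney beans only: max(4.8/2.2, 241/51) = 4.725 servings → $3.78.
spinach + tempeh: the both-tight solution has a negative serving — not a feasible corner.
spinach + kidney beans: the both-tight solution has a negative serving — not a feasible corner.
tempeh + kidney beans: the both-tight solution has a negative serving — not a feasible corner.
Cheapest feasible corner: $1.23.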